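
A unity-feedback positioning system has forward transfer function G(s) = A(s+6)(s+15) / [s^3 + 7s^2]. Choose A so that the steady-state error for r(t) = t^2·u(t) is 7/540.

The denominator has no term below 7s^2 — 2 poles at s=0, type 2.
K_a = lim_{s→0} s^2·G(s) = A·6·15 / 7 = (90/7)·A.
e_ss = 2/K_a = 7/540 ⇒ K_a = 1080/7 ⇒ A = (1080/7)/(90/7) = 12.

12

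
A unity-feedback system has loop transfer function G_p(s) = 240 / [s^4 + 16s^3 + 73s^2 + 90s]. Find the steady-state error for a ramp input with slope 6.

2.25

Factoring s from the denominator leaves a polynomial with constant term 90, so the system is type 1.
K_v = lim_{s→0} s·G_p(s) = 240 / 90 = 8/3.
e_ss = 6/K_v = 6/(8/3) = 2.25.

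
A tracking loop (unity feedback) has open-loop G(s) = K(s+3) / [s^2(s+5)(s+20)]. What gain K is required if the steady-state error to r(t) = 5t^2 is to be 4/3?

Two free integrators in G(s): this is a type 2 system.
K_a = lim_{s→0} s^2·G(s) = K·3 / (5·20) = 0.03·K.
e_ss = 10/K_a = 4/3 ⇒ K_a = 7.5 ⇒ K = 7.5/0.03 = 250.

250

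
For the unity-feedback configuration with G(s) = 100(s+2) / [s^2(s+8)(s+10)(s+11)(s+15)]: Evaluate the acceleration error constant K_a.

1/66

Two free integrators in G(s): this is a type 2 system.
K_a = lim_{s→0} s^2·G(s) = 100·2 / (8·10·11·15) = 1/66.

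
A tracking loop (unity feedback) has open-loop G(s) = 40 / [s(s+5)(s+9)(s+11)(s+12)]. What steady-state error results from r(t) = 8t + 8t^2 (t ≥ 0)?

One free integrator in G(s): this is a type 1 system. Treating each term separately:
  • 8t: e_ss = 8/K_v with K_v=2/297 → 1188.
  • 8t^2: a type-1 system cannot track it, e_ss → ∞.
The unbounded component dominates.

infinity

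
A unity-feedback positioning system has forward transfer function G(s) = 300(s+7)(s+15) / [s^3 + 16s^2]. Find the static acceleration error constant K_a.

1968.75

Lowest-order denominator term is 16s^2, so the open loop has 2 poles at the origin → type 2 system.
K_a = lim_{s→0} s^2·G(s) = 300·7·15 / 16 = 1968.75.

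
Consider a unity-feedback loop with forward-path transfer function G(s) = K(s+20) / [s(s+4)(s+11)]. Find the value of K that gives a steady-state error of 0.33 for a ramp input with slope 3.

The open loop has one pole at the origin → type 1 system.
K_v = lim_{s→0} s·G(s) = K·20 / (4·11) = (5/11)·K.
e_ss = 3/K_v = 0.33 ⇒ K_v = 100/11 ⇒ K = (100/11)/(5/11) = 20.

20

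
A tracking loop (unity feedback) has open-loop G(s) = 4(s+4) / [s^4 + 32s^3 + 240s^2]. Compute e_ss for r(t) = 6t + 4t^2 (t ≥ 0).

120

The denominator has no term below 240s^2 — 2 poles at s=0, type 2. Taking each input component in turn:
  • 6t: tracked with zero error.
  • 4t^2: e_ss = 8/K_a with K_a=1/15 → 120.
Total e_ss = 120.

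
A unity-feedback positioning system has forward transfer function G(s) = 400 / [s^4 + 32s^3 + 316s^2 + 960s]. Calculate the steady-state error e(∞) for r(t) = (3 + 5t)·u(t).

12

Factoring s from the denominator leaves a polynomial with constant term 960, so the system is type 1. Treating each term separately:
  • 3: tracked with zero error.
  • 5t: e_ss = 5/K_v with K_v=5/12 → 12.
Total e_ss = 12.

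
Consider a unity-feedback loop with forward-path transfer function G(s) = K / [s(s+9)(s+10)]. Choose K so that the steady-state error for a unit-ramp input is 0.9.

100

One free integrator in G(s): this is a type 1 system.
K_v = lim_{s→0} s·G(s) = K / (9·10) = (1/90)·K.
e_ss = 1/K_v = 0.9 ⇒ K_v = 10/9 ⇒ K = (10/9)/(1/90) = 100.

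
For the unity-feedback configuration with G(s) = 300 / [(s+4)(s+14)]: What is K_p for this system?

G(s) has no factors of s in the denominator, so the system is type 0.
K_p = lim_{s→0} G(s) = 300 / (4·14) = 75/14.

75/14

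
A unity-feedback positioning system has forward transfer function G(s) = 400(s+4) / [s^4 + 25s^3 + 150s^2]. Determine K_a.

32/3

Factoring s^2 from the denominator leaves a polynomial with constant term 150, so the system is type 2.
K_a = lim_{s→0} s^2·G(s) = 400·4 / 150 = 32/3.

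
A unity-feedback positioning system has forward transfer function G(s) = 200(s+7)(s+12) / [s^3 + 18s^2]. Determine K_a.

2800/3

The denominator has no term below 18s^2 — 2 poles at s=0, type 2.
K_a = lim_{s→0} s^2·G(s) = 200·7·12 / 18 = 2800/3.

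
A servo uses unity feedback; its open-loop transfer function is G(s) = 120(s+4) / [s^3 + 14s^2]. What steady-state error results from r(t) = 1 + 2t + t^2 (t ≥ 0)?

Lowest-order denominator term is 14s^2, so the open loop has 2 poles at the origin → type 2 system. Treating each term separately:
  • 1: tracked with zero error.
  • 2t: tracked with zero error.
  • t^2: e_ss = 2/K_a with K_a=240/7 → 7/120.
Total e_ss = 7/120.

7/120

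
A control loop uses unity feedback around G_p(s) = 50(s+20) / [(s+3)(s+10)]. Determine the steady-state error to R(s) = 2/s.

6/103

The open loop has no poles at the origin → type 0 system.
K_p = lim_{s→0} G_p(s) = 50·20 / (3·10) = 100/3.
e_ss = 2/(1 + K_p) = 2/(103/3) = 6/103.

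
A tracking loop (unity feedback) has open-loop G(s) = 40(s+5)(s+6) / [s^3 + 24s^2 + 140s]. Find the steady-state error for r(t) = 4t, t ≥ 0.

The denominator has no term below 140s — 1 pole at s=0, type 1.
K_v = lim_{s→0} s·G(s) = 40·5·6 / 140 = 60/7.
e_ss = 4/K_v = 4/(60/7) = 7/15.

7/15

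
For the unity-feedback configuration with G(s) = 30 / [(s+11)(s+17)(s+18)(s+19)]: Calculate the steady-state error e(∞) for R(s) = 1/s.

10659/10664

G(s) has no factors of s in the denominator, so the system is type 0.
K_p = lim_{s→0} G(s) = 30 / (11·17·18·19) = 5/10659.
e_ss = 1/(1 + K_p) = 1/(10664/10659) = 10659/10664.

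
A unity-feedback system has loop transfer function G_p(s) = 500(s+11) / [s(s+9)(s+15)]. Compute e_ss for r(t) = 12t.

81/275

G_p(s) has one factor of s in the denominator, so the system is type 1.
K_v = lim_{s→0} s·G_p(s) = 500·11 / (9·15) = 1100/27.
e_ss = 12/K_v = 12/(1100/27) = 81/275.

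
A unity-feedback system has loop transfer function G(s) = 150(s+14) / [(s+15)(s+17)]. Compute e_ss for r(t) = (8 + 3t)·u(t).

The open loop has no poles at the origin → type 0 system. Taking each input component in turn:
  • 8: e_ss = 8/(1+K_p) with K_p=140/17 → 136/157.
  • 3t: a type-0 system cannot track it, e_ss → ∞.
The unbounded component dominates.

infinity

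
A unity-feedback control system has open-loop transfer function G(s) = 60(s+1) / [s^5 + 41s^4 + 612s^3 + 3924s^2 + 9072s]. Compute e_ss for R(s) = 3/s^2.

Factoring s from the denominator leaves a polynomial with constant term 9072, so the system is type 1.
K_v = lim_{s→0} s·G(s) = 60·1 / 9072 = 5/756.
e_ss = 3/K_v = 3/(5/756) = 453.6.

453.6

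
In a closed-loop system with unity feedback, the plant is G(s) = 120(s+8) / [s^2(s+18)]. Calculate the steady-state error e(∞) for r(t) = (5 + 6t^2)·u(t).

Two free integrators in G(s): this is a type 2 system. Taking each input component in turn:
  • 5: tracked with zero error.
  • 6t^2: e_ss = 12/K_a with K_a=160/3 → 0.225.
Total e_ss = 0.225.

0.225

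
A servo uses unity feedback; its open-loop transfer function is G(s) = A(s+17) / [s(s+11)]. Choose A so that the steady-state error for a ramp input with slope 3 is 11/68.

12

The open loop has one pole at the origin → type 1 system.
K_v = lim_{s→0} s·G(s) = A·17 / (11) = (17/11)·A.
e_ss = 3/K_v = 11/68 ⇒ K_v = 204/11 ⇒ A = (204/11)/(17/11) = 12.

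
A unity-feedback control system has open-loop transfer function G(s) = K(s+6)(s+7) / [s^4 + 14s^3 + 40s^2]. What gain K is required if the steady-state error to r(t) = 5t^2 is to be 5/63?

The denominator has no term below 40s^2 — 2 poles at s=0, type 2.
K_a = lim_{s→0} s^2·G(s) = K·6·7 / 40 = 1.05·K.
e_ss = 10/K_a = 5/63 ⇒ K_a = 126 ⇒ K = 126/1.05 = 120.

120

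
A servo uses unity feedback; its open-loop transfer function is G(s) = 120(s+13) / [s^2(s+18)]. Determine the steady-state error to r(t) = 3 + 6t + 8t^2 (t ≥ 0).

System type = 2 (two poles at s=0). Taking each input component in turn:
  • 3: tracked with zero error.
  • 6t: tracked with zero error.
  • 8t^2: e_ss = 16/K_a with K_a=260/3 → 12/65.
Total e_ss = 12/65.

12/65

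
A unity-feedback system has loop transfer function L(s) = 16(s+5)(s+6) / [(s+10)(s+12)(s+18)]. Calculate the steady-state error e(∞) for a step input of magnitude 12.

L(s) has no factors of s in the denominator, so the system is type 0.
K_p = lim_{s→0} L(s) = 16·5·6 / (10·12·18) = 2/9.
e_ss = 12/(1 + K_p) = 12/(11/9) = 108/11.

108/11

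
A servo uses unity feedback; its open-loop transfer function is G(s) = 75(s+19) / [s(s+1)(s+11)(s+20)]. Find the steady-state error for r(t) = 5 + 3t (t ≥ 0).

The open loop has one pole at the origin → type 1 system. By superposition:
  • 5: tracked with zero error.
  • 3t: e_ss = 3/K_v with K_v=285/44 → 44/95.
Total e_ss = 44/95.

44/95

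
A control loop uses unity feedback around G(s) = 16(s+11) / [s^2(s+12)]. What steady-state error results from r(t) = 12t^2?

The open loop has two poles at the origin → type 2 system.
K_a = lim_{s→0} s^2·G(s) = 16·11 / (12) = 44/3.
r(t) = 12t^2 gives R(s) = 24/s^3.
e_ss = 24/K_a = 24/(44/3) = 18/11.

18/11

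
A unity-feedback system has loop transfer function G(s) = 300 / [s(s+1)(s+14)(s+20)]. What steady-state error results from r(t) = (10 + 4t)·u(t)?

G(s) has one factor of s in the denominator, so the system is type 1. Taking each input component in turn:
  • 10: tracked with zero error.
  • 4t: e_ss = 4/K_v with K_v=15/14 → 56/15.
Total e_ss = 56/15.

56/15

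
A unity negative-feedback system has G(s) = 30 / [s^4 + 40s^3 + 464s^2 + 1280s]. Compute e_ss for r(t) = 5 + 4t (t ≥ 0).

The denominator has no term below 1280s — 1 pole at s=0, type 1. Taking each input component in turn:
  • 5: tracked with zero error.
  • 4t: e_ss = 4/K_v with K_v=3/128 → 512/3.
Total e_ss = 512/3.

512/3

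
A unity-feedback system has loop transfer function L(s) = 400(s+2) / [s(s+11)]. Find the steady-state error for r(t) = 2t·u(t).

System type = 1 (one pole at s=0).
K_v = lim_{s→0} s·L(s) = 400·2 / (11) = 800/11.
e_ss = 2/K_v = 2/(800/11) = 0.0275.

0.0275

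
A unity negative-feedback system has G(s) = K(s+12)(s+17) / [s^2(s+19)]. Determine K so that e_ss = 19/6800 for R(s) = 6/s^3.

200

System type = 2 (two poles at s=0).
K_a = lim_{s→0} s^2·G(s) = K·12·17 / (19) = (204/19)·K.
e_ss = 6/K_a = 19/6800 ⇒ K_a = 40800/19 ⇒ K = (40800/19)/(204/19) = 200.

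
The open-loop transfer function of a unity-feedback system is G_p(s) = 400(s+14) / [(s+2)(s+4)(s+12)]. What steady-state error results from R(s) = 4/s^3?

The open loop has no poles at the origin → type 0 system.
For a type-0 system K_a = 0, so e_ss to a parabolic input is unbounded.

infinity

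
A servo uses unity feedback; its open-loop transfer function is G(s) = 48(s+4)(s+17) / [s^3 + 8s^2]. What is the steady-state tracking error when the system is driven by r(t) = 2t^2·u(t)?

Lowest-order denominator term is 8s^2, so the open loop has 2 poles at the origin → type 2 system.
K_a = lim_{s→0} s^2·G(s) = 48·4·17 / 8 = 408.
r(t) = 2t^2 gives R(s) = 4/s^3.
e_ss = 4/K_a = 4/408 = 1/102.

1/102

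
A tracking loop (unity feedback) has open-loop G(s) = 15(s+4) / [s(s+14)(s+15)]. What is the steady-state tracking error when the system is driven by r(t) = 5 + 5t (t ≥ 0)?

17.5

G(s) has one factor of s in the denominator, so the system is type 1. Taking each input component in turn:
  • 5: tracked with zero error.
  • 5t: e_ss = 5/K_v with K_v=2/7 → 17.5.
Total e_ss = 17.5.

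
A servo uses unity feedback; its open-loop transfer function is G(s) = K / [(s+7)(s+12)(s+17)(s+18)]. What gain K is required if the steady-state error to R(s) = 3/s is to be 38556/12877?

The open loop has no poles at the origin → type 0 system.
K_p = lim_{s→0} G(s) = K / (7·12·17·18) = (1/25704)·K.
e_ss = 3/(1 + K_p) = 38556/12877 ⇒ 1 + (1/25704)·K = 12877/12852 ⇒ K = 50.

50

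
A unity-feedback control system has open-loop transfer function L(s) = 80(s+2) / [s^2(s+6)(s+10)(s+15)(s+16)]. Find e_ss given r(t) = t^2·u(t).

180

L(s) has two factors of s in the denominator, so the system is type 2.
K_a = lim_{s→0} s^2·L(s) = 80·2 / (6·10·15·16) = 1/90.
r(t) = t^2 gives R(s) = 2/s^3.
e_ss = 2/K_a = 2/(1/90) = 180.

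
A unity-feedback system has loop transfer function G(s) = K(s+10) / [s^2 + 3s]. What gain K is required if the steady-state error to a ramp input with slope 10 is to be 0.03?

100

The denominator has no term below 3s — 1 pole at s=0, type 1.
K_v = lim_{s→0} s·G(s) = K·10 / 3 = (10/3)·K.
e_ss = 10/K_v = 0.03 ⇒ K_v = 1000/3 ⇒ K = (1000/3)/(10/3) = 100.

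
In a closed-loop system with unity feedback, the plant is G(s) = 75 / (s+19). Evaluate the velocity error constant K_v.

System type = 0 (no poles at s=0).
K_v = lim_{s→0} s·G(s) = 0 (the extra factor of s kills the finite limit).

0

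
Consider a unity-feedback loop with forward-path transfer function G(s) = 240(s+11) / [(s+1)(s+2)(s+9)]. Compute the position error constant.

440/3

G(s) has no factors of s in the denominator, so the system is type 0.
K_p = lim_{s→0} G(s) = 240·11 / (1·2·9) = 440/3.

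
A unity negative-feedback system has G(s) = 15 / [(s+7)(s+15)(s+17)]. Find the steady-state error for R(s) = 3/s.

2.975

System type = 0 (no poles at s=0).
K_p = lim_{s→0} G(s) = 15 / (7·15·17) = 1/119.
e_ss = 3/(1 + K_p) = 3/(120/119) = 2.975.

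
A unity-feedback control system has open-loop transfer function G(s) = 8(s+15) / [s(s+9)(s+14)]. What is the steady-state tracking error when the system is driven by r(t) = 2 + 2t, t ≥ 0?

2.1

The open loop has one pole at the origin → type 1 system. Treating each term separately:
  • 2: tracked with zero error.
  • 2t: e_ss = 2/K_v with K_v=20/21 → 2.1.
Total e_ss = 2.1.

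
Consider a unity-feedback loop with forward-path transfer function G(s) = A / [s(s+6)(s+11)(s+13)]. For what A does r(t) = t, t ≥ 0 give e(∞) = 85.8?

10

System type = 1 (one pole at s=0).
K_v = lim_{s→0} s·G(s) = A / (6·11·13) = (1/858)·A.
e_ss = 1/K_v = 85.8 ⇒ K_v = 5/429 ⇒ A = (5/429)/(1/858) = 10.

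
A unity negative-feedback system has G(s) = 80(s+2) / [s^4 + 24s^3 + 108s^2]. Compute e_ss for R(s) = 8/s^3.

5.4

The denominator has no term below 108s^2 — 2 poles at s=0, type 2.
K_a = lim_{s→0} s^2·G(s) = 80·2 / 108 = 40/27.
r(t) = 4t^2 gives R(s) = 8/s^3.
e_ss = 8/K_a = 8/(40/27) = 5.4.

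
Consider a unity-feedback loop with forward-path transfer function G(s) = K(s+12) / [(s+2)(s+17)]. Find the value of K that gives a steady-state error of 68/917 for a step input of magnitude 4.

150

System type = 0 (no poles at s=0).
K_p = lim_{s→0} G(s) = K·12 / (2·17) = (6/17)·K.
e_ss = 4/(1 + K_p) = 68/917 ⇒ 1 + (6/17)·K = 917/17 ⇒ K = 150.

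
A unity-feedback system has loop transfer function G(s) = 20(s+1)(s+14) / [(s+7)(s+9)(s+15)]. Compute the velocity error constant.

0

No free integrators in G(s): this is a type 0 system.
K_v = lim_{s→0} s·G(s) = 0 (the extra factor of s kills the finite limit).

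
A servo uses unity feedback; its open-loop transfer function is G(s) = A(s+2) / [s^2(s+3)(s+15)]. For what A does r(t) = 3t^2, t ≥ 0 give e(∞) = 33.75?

4

System type = 2 (two poles at s=0).
K_a = lim_{s→0} s^2·G(s) = A·2 / (3·15) = (2/45)·A.
e_ss = 6/K_a = 33.75 ⇒ K_a = 8/45 ⇒ A = (8/45)/(2/45) = 4.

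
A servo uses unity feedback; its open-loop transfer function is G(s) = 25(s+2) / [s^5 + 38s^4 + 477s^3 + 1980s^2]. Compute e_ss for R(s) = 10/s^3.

396

Factoring s^2 from the denominator leaves a polynomial with constant term 1980, so the system is type 2.
K_a = lim_{s→0} s^2·G(s) = 25·2 / 1980 = 5/198.
r(t) = 5t^2 gives R(s) = 10/s^3.
e_ss = 10/K_a = 10/(5/198) = 396.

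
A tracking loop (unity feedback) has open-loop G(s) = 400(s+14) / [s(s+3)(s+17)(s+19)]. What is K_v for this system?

G(s) has one factor of s in the denominator, so the system is type 1.
K_v = lim_{s→0} s·G(s) = 400·14 / (3·17·19) = 5600/969.

5600/969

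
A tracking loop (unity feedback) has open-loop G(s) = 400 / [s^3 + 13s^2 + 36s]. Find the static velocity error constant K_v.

The denominator has no term below 36s — 1 pole at s=0, type 1.
K_v = lim_{s→0} s·G(s) = 400 / 36 = 100/9.

100/9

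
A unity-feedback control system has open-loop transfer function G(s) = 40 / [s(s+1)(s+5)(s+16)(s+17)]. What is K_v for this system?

One free integrator in G(s): this is a type 1 system.
K_v = lim_{s→0} s·G(s) = 40 / (1·5·16·17) = 1/34.

1/34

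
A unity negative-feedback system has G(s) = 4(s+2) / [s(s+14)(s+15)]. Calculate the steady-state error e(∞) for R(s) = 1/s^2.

26.25

One free integrator in G(s): this is a type 1 system.
K_v = lim_{s→0} s·G(s) = 4·2 / (14·15) = 4/105.
e_ss = 1/K_v = 1/(4/105) = 26.25.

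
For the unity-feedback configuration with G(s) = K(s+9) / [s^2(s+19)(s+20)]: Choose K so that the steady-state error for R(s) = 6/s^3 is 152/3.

5

Two free integrators in G(s): this is a type 2 system.
K_a = lim_{s→0} s^2·G(s) = K·9 / (19·20) = (9/380)·K.
e_ss = 6/K_a = 152/3 ⇒ K_a = 9/76 ⇒ K = (9/76)/(9/380) = 5.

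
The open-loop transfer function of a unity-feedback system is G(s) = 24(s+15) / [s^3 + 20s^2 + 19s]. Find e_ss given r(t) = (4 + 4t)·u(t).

Lowest-order denominator term is 19s, so the open loop has 1 pole at the origin → type 1 system. Treating each term separately:
  • 4: tracked with zero error.
  • 4t: e_ss = 4/K_v with K_v=360/19 → 19/90.
Total e_ss = 19/90.

19/90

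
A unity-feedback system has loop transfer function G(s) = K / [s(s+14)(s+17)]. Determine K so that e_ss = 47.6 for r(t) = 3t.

G(s) has one factor of s in the denominator, so the system is type 1.
K_v = lim_{s→0} s·G(s) = K / (14·17) = (1/238)·K.
e_ss = 3/K_v = 47.6 ⇒ K_v = 15/238 ⇒ K = (15/238)/(1/238) = 15.

15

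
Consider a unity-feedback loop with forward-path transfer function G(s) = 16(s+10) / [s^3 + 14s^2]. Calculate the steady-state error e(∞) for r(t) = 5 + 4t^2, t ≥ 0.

The denominator has no term below 14s^2 — 2 poles at s=0, type 2. Taking each input component in turn:
  • 5: tracked with zero error.
  • 4t^2: e_ss = 8/K_a with K_a=80/7 → 0.7.
Total e_ss = 0.7.

0.7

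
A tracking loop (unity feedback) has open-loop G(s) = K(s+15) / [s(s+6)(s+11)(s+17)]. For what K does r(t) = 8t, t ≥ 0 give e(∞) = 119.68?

One free integrator in G(s): this is a type 1 system.
K_v = lim_{s→0} s·G(s) = K·15 / (6·11·17) = (5/374)·K.
e_ss = 8/K_v = 119.68 ⇒ K_v = 25/374 ⇒ K = (25/374)/(5/374) = 5.

5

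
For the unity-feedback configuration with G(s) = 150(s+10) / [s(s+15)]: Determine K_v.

100

System type = 1 (one pole at s=0).
K_v = lim_{s→0} s·G(s) = 150·10 / (15) = 100.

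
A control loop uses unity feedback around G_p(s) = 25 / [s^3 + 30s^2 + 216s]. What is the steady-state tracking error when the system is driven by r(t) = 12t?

103.68

The denominator has no term below 216s — 1 pole at s=0, type 1.
K_v = lim_{s→0} s·G_p(s) = 25 / 216 = 25/216.
e_ss = 12/K_v = 12/(25/216) = 103.68.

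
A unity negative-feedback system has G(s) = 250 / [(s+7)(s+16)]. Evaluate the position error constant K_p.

125/56

No free integrators in G(s): this is a type 0 system.
K_p = lim_{s→0} G(s) = 250 / (7·16) = 125/56.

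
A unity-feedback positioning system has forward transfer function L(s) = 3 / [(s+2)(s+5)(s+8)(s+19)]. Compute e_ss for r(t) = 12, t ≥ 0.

18240/1523

L(s) has no factors of s in the denominator, so the system is type 0.
K_p = lim_{s→0} L(s) = 3 / (2·5·8·19) = 3/1520.
e_ss = 12/(1 + K_p) = 12/(1523/1520) = 18240/1523.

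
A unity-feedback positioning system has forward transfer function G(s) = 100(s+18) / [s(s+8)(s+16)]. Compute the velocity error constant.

System type = 1 (one pole at s=0).
K_v = lim_{s→0} s·G(s) = 100·18 / (8·16) = 14.0625.

14.0625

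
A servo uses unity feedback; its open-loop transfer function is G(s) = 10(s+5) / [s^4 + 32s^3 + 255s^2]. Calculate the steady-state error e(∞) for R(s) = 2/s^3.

Factoring s^2 from the denominator leaves a polynomial with constant term 255, so the system is type 2.
K_a = lim_{s→0} s^2·G(s) = 10·5 / 255 = 10/51.
r(t) = t^2 gives R(s) = 2/s^3.
e_ss = 2/K_a = 2/(10/51) = 10.2.

10.2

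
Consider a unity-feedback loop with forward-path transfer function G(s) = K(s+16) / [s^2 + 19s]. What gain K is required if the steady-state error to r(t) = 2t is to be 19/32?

4

The denominator has no term below 19s — 1 pole at s=0, type 1.
K_v = lim_{s→0} s·G(s) = K·16 / 19 = (16/19)·K.
e_ss = 2/K_v = 19/32 ⇒ K_v = 64/19 ⇒ K = (64/19)/(16/19) = 4.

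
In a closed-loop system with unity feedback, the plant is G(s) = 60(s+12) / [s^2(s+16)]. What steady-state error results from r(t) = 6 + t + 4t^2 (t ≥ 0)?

G(s) has two factors of s in the denominator, so the system is type 2. Taking each input component in turn:
  • 6: tracked with zero error.
  • t: tracked with zero error.
  • 4t^2: e_ss = 8/K_a with K_a=45 → 8/45.
Total e_ss = 8/45.

8/45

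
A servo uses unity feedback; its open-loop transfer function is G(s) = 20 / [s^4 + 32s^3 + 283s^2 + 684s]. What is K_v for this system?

Factoring s from the denominator leaves a polynomial with constant term 684, so the system is type 1.
K_v = lim_{s→0} s·G(s) = 20 / 684 = 5/171.

5/171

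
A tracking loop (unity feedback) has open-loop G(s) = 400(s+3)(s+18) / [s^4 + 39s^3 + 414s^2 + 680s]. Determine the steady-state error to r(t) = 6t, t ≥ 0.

Lowest-order denominator term is 680s, so the open loop has 1 pole at the origin → type 1 system.
K_v = lim_{s→0} s·G(s) = 400·3·18 / 680 = 540/17.
e_ss = 6/K_v = 6/(540/17) = 17/90.

17/90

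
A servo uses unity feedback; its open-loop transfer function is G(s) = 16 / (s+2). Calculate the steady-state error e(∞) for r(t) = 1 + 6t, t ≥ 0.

infinity

System type = 0 (no poles at s=0). Treating each term separately:
  • 1: e_ss = 1/(1+K_p) with K_p=8 → 1/9.
  • 6t: a type-0 system cannot track it, e_ss → ∞.
The unbounded component dominates.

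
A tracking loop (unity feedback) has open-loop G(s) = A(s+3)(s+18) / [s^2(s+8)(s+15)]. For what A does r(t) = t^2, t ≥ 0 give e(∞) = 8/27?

15

Two free integrators in G(s): this is a type 2 system.
K_a = lim_{s→0} s^2·G(s) = A·3·18 / (8·15) = 0.45·A.
e_ss = 2/K_a = 8/27 ⇒ K_a = 6.75 ⇒ A = 6.75/0.45 = 15.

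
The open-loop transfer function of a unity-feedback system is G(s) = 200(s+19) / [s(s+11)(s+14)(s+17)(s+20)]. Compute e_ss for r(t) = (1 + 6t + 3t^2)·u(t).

G(s) has one factor of s in the denominator, so the system is type 1. Taking each input component in turn:
  • 1: tracked with zero error.
  • 6t: e_ss = 6/K_v with K_v=95/1309 → 7854/95.
  • 3t^2: a type-1 system cannot track it, e_ss → ∞.
The unbounded component dominates.

infinity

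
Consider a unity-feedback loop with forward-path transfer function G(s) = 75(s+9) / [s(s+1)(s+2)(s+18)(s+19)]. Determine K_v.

One free integrator in G(s): this is a type 1 system.
K_v = lim_{s→0} s·G(s) = 75·9 / (1·2·18·19) = 75/76.

75/76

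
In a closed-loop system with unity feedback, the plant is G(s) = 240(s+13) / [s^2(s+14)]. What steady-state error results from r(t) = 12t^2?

Two free integrators in G(s): this is a type 2 system.
K_a = lim_{s→0} s^2·G(s) = 240·13 / (14) = 1560/7.
r(t) = 12t^2 gives R(s) = 24/s^3.
e_ss = 24/K_a = 24/(1560/7) = 7/65.

7/65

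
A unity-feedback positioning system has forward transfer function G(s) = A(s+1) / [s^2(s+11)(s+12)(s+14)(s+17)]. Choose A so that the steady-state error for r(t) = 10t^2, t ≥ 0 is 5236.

The open loop has two poles at the origin → type 2 system.
K_a = lim_{s→0} s^2·G(s) = A·1 / (11·12·14·17) = (1/31416)·A.
e_ss = 20/K_a = 5236 ⇒ K_a = 5/1309 ⇒ A = (5/1309)/(1/31416) = 120.

120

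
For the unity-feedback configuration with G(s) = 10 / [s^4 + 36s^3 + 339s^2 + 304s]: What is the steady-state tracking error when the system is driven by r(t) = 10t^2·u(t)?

The denominator has no term below 304s — 1 pole at s=0, type 1.
For a type-1 system K_a = 0, so e_ss to a parabolic input is unbounded.

infinity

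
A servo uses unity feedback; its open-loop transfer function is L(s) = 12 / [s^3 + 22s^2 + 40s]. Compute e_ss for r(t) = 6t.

20

Factoring s from the denominator leaves a polynomial with constant term 40, so the system is type 1.
K_v = lim_{s→0} s·L(s) = 12 / 40 = 0.3.
e_ss = 6/K_v = 6/0.3 = 20.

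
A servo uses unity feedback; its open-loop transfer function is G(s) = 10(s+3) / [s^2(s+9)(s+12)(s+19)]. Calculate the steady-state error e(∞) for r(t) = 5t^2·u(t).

684

G(s) has two factors of s in the denominator, so the system is type 2.
K_a = lim_{s→0} s^2·G(s) = 10·3 / (9·12·19) = 5/342.
r(t) = 5t^2 gives R(s) = 10/s^3.
e_ss = 10/K_a = 10/(5/342) = 684.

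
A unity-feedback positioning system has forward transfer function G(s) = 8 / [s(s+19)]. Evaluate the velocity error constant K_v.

8/19

G(s) has one factor of s in the denominator, so the system is type 1.
K_v = lim_{s→0} s·G(s) = 8 / (19) = 8/19.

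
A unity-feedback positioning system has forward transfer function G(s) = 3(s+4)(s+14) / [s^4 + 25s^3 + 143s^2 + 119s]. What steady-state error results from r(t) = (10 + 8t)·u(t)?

The denominator has no term below 119s — 1 pole at s=0, type 1. Treating each term separately:
  • 10: tracked with zero error.
  • 8t: e_ss = 8/K_v with K_v=24/17 → 17/3.
Total e_ss = 17/3.

17/3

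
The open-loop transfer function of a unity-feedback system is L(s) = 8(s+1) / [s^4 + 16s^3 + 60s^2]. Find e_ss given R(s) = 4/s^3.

30

The denominator has no term below 60s^2 — 2 poles at s=0, type 2.
K_a = lim_{s→0} s^2·L(s) = 8·1 / 60 = 2/15.
r(t) = 2t^2 gives R(s) = 4/s^3.
e_ss = 4/K_a = 4/(2/15) = 30.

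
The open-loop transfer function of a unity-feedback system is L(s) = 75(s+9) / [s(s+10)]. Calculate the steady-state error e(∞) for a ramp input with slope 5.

2/27

System type = 1 (one pole at s=0).
K_v = lim_{s→0} s·L(s) = 75·9 / (10) = 67.5.
e_ss = 5/K_v = 5/67.5 = 2/27.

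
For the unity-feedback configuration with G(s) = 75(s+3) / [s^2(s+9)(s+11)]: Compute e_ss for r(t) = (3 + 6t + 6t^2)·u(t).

Two free integrators in G(s): this is a type 2 system. By superposition:
  • 3: tracked with zero error.
  • 6t: tracked with zero error.
  • 6t^2: e_ss = 12/K_a with K_a=25/11 → 5.28.
Total e_ss = 5.28.

5.28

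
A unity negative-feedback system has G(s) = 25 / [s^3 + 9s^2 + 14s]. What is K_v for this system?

Factoring s from the denominator leaves a polynomial with constant term 14, so the system is type 1.
K_v = lim_{s→0} s·G(s) = 25 / 14 = 25/14.

25/14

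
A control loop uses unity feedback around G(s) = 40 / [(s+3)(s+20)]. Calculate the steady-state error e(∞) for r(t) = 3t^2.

infinity

No free integrators in G(s): this is a type 0 system.
For a type-0 system K_a = 0, so e_ss to a parabolic input is unbounded.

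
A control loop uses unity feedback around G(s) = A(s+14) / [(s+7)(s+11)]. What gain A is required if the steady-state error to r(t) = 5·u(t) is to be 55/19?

4

The open loop has no poles at the origin → type 0 system.
K_p = lim_{s→0} G(s) = A·14 / (7·11) = (2/11)·A.
e_ss = 5/(1 + K_p) = 55/19 ⇒ 1 + (2/11)·A = 19/11 ⇒ A = 4.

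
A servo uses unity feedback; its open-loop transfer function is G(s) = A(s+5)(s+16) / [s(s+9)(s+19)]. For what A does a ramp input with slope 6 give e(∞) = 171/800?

60

One free integrator in G(s): this is a type 1 system.
K_v = lim_{s→0} s·G(s) = A·5·16 / (9·19) = (80/171)·A.
e_ss = 6/K_v = 171/800 ⇒ K_v = 1600/57 ⇒ A = (1600/57)/(80/171) = 60.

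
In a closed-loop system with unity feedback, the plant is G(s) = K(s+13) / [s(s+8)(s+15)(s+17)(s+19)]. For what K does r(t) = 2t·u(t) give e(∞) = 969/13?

80

One free integrator in G(s): this is a type 1 system.
K_v = lim_{s→0} s·G(s) = K·13 / (8·15·17·19) = (13/38760)·K.
e_ss = 2/K_v = 969/13 ⇒ K_v = 26/969 ⇒ K = (26/969)/(13/38760) = 80.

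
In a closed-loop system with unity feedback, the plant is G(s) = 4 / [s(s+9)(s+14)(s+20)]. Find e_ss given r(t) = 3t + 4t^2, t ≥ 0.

infinity

One free integrator in G(s): this is a type 1 system. Treating each term separately:
  • 3t: e_ss = 3/K_v with K_v=1/630 → 1890.
  • 4t^2: a type-1 system cannot track it, e_ss → ∞.
The unbounded component dominates.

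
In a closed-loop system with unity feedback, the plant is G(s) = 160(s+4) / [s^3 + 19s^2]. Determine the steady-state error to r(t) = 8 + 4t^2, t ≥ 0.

0.2375

Factoring s^2 from the denominator leaves a polynomial with constant term 19, so the system is type 2. Treating each term separately:
  • 8: tracked with zero error.
  • 4t^2: e_ss = 8/K_a with K_a=640/19 → 0.2375.
Total e_ss = 0.2375.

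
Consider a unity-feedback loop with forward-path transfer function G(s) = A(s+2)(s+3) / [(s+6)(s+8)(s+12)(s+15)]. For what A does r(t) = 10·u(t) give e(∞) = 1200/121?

12

No free integrators in G(s): this is a type 0 system.
K_p = lim_{s→0} G(s) = A·2·3 / (6·8·12·15) = (1/1440)·A.
e_ss = 10/(1 + K_p) = 1200/121 ⇒ 1 + (1/1440)·A = 121/120 ⇒ A = 12.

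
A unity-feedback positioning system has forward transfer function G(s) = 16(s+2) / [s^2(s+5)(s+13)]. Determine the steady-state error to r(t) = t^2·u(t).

4.0625

The open loop has two poles at the origin → type 2 system.
K_a = lim_{s→0} s^2·G(s) = 16·2 / (5·13) = 32/65.
r(t) = t^2 gives R(s) = 2/s^3.
e_ss = 2/K_a = 2/(32/65) = 4.0625.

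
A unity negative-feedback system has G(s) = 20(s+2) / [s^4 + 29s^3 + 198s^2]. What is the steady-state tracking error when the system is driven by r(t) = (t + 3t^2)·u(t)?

The denominator has no term below 198s^2 — 2 poles at s=0, type 2. Treating each term separately:
  • t: tracked with zero error.
  • 3t^2: e_ss = 6/K_a with K_a=20/99 → 29.7.
Total e_ss = 29.7.

29.7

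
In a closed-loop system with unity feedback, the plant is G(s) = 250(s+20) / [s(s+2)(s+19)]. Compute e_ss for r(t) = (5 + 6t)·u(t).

G(s) has one factor of s in the denominator, so the system is type 1. Treating each term separately:
  • 5: tracked with zero error.
  • 6t: e_ss = 6/K_v with K_v=2500/19 → 0.0456.
Total e_ss = 0.0456.

0.0456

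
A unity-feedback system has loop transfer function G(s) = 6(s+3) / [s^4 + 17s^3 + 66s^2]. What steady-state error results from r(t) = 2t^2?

44/3

The denominator has no term below 66s^2 — 2 poles at s=0, type 2.
K_a = lim_{s→0} s^2·G(s) = 6·3 / 66 = 3/11.
r(t) = 2t^2 gives R(s) = 4/s^3.
e_ss = 4/K_a = 4/(3/11) = 44/3.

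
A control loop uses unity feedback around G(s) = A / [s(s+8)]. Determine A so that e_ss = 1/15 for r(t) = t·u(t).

One free integrator in G(s): this is a type 1 system.
K_v = lim_{s→0} s·G(s) = A / (8) = 0.125·A.
e_ss = 1/K_v = 1/15 ⇒ K_v = 15 ⇒ A = 15/0.125 = 120.

120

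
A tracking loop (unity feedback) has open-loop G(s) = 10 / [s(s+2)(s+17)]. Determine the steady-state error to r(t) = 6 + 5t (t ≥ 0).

The open loop has one pole at the origin → type 1 system. By superposition:
  • 6: tracked with zero error.
  • 5t: e_ss = 5/K_v with K_v=5/17 → 17.
Total e_ss = 17.

17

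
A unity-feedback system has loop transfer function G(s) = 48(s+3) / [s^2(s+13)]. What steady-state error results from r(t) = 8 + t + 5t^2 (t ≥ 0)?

The open loop has two poles at the origin → type 2 system. By superposition:
  • 8: tracked with zero error.
  • t: tracked with zero error.
  • 5t^2: e_ss = 10/K_a with K_a=144/13 → 65/72.
Total e_ss = 65/72.

65/72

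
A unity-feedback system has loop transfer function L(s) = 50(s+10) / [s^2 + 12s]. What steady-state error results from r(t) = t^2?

infinity

Factoring s from the denominator leaves a polynomial with constant term 12, so the system is type 1.
For a type-1 system K_a = 0, so e_ss to a parabolic input is unbounded.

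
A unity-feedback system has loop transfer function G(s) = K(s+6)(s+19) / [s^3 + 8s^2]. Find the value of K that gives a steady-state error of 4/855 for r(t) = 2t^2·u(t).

60

The denominator has no term below 8s^2 — 2 poles at s=0, type 2.
K_a = lim_{s→0} s^2·G(s) = K·6·19 / 8 = 14.25·K.
e_ss = 4/K_a = 4/855 ⇒ K_a = 855 ⇒ K = 855/14.25 = 60.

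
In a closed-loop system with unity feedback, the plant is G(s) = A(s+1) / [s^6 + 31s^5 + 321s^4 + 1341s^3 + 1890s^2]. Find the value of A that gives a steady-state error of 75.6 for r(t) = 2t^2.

100

The denominator has no term below 1890s^2 — 2 poles at s=0, type 2.
K_a = lim_{s→0} s^2·G(s) = A·1 / 1890 = (1/1890)·A.
e_ss = 4/K_a = 75.6 ⇒ K_a = 10/189 ⇒ A = (10/189)/(1/1890) = 100.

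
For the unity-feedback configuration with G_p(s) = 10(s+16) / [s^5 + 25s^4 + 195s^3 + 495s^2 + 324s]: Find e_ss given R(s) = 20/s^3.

infinity

Lowest-order denominator term is 324s, so the open loop has 1 pole at the origin → type 1 system.
K_a = lim_{s→0} s^2·G_p(s) = 0; the steady-state error to this parabolic input grows without bound.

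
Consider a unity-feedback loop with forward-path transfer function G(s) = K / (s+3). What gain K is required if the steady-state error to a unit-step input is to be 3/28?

No free integrators in G(s): this is a type 0 system.
K_p = lim_{s→0} G(s) = K / (3) = (1/3)·K.
e_ss = 1/(1 + K_p) = 3/28 ⇒ 1 + (1/3)·K = 28/3 ⇒ K = 25.

25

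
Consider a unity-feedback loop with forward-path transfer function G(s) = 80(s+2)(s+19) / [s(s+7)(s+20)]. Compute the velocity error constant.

The open loop has one pole at the origin → type 1 system.
K_v = lim_{s→0} s·G(s) = 80·2·19 / (7·20) = 152/7.

152/7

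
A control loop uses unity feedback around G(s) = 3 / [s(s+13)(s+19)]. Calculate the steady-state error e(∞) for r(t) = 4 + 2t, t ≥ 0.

One free integrator in G(s): this is a type 1 system. Treating each term separately:
  • 4: tracked with zero error.
  • 2t: e_ss = 2/K_v with K_v=3/247 → 494/3.
Total e_ss = 494/3.

494/3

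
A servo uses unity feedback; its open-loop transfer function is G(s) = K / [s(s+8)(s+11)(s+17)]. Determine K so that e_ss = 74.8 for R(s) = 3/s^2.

System type = 1 (one pole at s=0).
K_v = lim_{s→0} s·G(s) = K / (8·11·17) = (1/1496)·K.
e_ss = 3/K_v = 74.8 ⇒ K_v = 15/374 ⇒ K = (15/374)/(1/1496) = 60.

60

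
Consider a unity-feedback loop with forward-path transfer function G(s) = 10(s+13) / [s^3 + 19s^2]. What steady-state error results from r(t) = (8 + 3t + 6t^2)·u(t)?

The denominator has no term below 19s^2 — 2 poles at s=0, type 2. Taking each input component in turn:
  • 8: tracked with zero error.
  • 3t: tracked with zero error.
  • 6t^2: e_ss = 12/K_a with K_a=130/19 → 114/65.
Total e_ss = 114/65.

114/65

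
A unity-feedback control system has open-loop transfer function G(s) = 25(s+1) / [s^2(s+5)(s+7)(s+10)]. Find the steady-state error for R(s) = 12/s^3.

168

System type = 2 (two poles at s=0).
K_a = lim_{s→0} s^2·G(s) = 25·1 / (5·7·10) = 1/14.
r(t) = 6t^2 gives R(s) = 12/s^3.
e_ss = 12/K_a = 12/(1/14) = 168.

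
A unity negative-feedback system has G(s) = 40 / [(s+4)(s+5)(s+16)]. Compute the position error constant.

G(s) has no factors of s in the denominator, so the system is type 0.
K_p = lim_{s→0} G(s) = 40 / (4·5·16) = 0.125.

0.125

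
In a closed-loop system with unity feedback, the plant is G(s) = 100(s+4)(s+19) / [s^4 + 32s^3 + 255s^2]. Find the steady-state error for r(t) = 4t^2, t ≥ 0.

51/190

Lowest-order denominator term is 255s^2, so the open loop has 2 poles at the origin → type 2 system.
K_a = lim_{s→0} s^2·G(s) = 100·4·19 / 255 = 1520/51.
r(t) = 4t^2 gives R(s) = 8/s^3.
e_ss = 8/K_a = 8/(1520/51) = 51/190.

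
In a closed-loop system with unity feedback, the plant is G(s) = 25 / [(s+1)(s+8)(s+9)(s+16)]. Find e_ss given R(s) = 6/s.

No free integrators in G(s): this is a type 0 system.
K_p = lim_{s→0} G(s) = 25 / (1·8·9·16) = 25/1152.
e_ss = 6/(1 + K_p) = 6/(1177/1152) = 6912/1177.

6912/1177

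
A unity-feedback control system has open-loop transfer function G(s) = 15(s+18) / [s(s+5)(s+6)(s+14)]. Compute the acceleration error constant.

0

System type = 1 (one pole at s=0).
K_a = lim_{s→0} s^2·G(s) = 0 (the extra factor of s kills the finite limit).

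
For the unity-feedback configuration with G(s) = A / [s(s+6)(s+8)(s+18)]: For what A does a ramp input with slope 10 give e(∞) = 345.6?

25

System type = 1 (one pole at s=0).
K_v = lim_{s→0} s·G(s) = A / (6·8·18) = (1/864)·A.
e_ss = 10/K_v = 345.6 ⇒ K_v = 25/864 ⇒ A = (25/864)/(1/864) = 25.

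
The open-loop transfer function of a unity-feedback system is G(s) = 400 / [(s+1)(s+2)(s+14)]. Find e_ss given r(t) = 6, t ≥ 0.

42/107

The open loop has no poles at the origin → type 0 system.
K_p = lim_{s→0} G(s) = 400 / (1·2·14) = 100/7.
e_ss = 6/(1 + K_p) = 6/(107/7) = 42/107.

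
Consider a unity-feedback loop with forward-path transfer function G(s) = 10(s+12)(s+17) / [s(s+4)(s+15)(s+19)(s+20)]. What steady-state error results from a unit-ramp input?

One free integrator in G(s): this is a type 1 system.
K_v = lim_{s→0} s·G(s) = 10·12·17 / (4·15·19·20) = 17/190.
e_ss = 1/K_v = 1/(17/190) = 190/17.

190/17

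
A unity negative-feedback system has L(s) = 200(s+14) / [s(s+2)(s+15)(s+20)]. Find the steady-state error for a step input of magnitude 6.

0

System type = 1 (one pole at s=0).
A type-1 system has K_p = ∞, so it tracks a step input with zero steady-state error.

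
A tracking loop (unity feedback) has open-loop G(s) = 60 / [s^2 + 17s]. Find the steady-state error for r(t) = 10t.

17/6

Lowest-order denominator term is 17s, so the open loop has 1 pole at the origin → type 1 system.
K_v = lim_{s→0} s·G(s) = 60 / 17 = 60/17.
e_ss = 10/K_v = 10/(60/17) = 17/6.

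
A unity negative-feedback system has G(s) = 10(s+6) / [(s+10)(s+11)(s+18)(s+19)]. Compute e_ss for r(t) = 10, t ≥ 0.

System type = 0 (no poles at s=0).
K_p = lim_{s→0} G(s) = 10·6 / (10·11·18·19) = 1/627.
e_ss = 10/(1 + K_p) = 10/(628/627) = 3135/314.

3135/314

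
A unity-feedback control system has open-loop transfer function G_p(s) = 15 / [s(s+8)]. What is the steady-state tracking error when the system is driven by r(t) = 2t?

16/15

One free integrator in G_p(s): this is a type 1 system.
K_v = lim_{s→0} s·G_p(s) = 15 / (8) = 1.875.
e_ss = 2/K_v = 2/1.875 = 16/15.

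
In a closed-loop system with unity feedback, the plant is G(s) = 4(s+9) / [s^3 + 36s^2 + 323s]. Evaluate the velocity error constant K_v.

Lowest-order denominator term is 323s, so the open loop has 1 pole at the origin → type 1 system.
K_v = lim_{s→0} s·G(s) = 4·9 / 323 = 36/323.

36/323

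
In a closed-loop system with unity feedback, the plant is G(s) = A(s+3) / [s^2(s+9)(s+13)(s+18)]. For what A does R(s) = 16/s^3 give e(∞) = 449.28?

The open loop has two poles at the origin → type 2 system.
K_a = lim_{s→0} s^2·G(s) = A·3 / (9·13·18) = (1/702)·A.
e_ss = 16/K_a = 449.28 ⇒ K_a = 25/702 ⇒ A = (25/702)/(1/702) = 25.

25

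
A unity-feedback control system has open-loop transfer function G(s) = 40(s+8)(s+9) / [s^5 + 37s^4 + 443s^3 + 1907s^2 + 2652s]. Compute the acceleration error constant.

0

The denominator has no term below 2652s — 1 pole at s=0, type 1.
K_a = lim_{s→0} s^2·G(s) = 0 (the extra factor of s kills the finite limit).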